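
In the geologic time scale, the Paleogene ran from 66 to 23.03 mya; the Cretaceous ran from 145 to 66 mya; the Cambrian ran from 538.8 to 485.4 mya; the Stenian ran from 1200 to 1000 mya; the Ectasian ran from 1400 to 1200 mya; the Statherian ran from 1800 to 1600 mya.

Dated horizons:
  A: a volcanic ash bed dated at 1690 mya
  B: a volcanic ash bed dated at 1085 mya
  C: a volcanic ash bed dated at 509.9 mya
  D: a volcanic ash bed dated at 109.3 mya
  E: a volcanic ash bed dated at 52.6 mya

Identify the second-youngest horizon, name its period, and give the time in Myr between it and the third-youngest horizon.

D, in the Cretaceous; 400.6 million years to C

Sorted youngest-first by Ma: E (52.6), D (109.3), C (509.9), B (1085), A (1690).
The second youngest is D at 109.3 Ma, which lies in 145–66 Ma: the Cretaceous.
The third youngest is C at 509.9 Ma; separation = |109.3 − 509.9| = 400.6 Myr.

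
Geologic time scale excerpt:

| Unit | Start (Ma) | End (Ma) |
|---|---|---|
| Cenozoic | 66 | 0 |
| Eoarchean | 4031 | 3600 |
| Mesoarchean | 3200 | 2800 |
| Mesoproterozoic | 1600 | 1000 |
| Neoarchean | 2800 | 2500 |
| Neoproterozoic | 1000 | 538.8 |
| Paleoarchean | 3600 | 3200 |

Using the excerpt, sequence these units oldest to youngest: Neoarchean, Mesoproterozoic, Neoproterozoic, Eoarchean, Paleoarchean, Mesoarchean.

Eoarchean, then Paleoarchean, then Mesoarchean, then Neoarchean, then Mesoproterozoic, then Neoproterozoic

Read off each span (Ma): Neoarchean 2800–2500; Mesoproterozoic 1600–1000; Neoproterozoic 1000–538.8; Eoarchean 4031–3600; Paleoarchean 3600–3200; Mesoarchean 3200–2800.
Larger Ma is older, so oldest→youngest is Eoarchean, Paleoarchean, Mesoarchean, Neoarchean, Mesoproterozoic, Neoproterozoic.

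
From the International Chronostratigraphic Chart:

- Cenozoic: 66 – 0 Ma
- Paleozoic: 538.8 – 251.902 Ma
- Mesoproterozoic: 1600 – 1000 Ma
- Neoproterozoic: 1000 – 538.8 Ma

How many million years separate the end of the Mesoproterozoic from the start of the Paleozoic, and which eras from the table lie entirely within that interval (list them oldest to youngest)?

461.2 million years; Neoproterozoic

End of Mesoproterozoic = 1000 Ma; start of Paleozoic = 538.8 Ma.
Gap = 1000 − 538.8 = 461.2 Myr.
Eras wholly inside 1000–538.8 Ma: Neoproterozoic (1000–538.8).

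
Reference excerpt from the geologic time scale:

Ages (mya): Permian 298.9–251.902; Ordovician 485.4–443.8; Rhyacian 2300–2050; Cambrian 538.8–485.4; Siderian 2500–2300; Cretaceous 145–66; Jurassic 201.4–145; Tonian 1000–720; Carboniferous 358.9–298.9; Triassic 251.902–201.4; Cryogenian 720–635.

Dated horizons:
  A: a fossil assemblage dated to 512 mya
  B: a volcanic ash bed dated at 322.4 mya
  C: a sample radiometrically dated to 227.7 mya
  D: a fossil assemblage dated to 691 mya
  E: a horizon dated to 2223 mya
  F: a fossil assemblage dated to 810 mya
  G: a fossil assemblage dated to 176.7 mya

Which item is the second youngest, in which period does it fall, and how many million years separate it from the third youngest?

Sorted youngest-first by Ma: G (176.7), C (227.7), B (322.4), A (512), D (691), F (810), E (2223).
The second youngest is C at 227.7 Ma, which lies in 251.902–201.4 Ma: the Triassic.
The third youngest is B at 322.4 Ma; separation = |227.7 − 322.4| = 94.7 Myr.

C, in the Triassic; 94.7 million years to B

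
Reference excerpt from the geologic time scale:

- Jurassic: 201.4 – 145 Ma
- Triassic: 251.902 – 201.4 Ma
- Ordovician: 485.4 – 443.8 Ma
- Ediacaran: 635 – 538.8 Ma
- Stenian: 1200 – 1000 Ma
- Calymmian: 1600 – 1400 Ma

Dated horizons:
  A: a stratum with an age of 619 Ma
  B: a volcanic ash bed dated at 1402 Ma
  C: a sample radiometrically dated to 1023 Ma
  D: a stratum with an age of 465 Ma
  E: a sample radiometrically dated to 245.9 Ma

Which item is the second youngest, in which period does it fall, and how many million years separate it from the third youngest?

Smaller Ma means younger, so youngest first: E 245.9 < D 465 < A 619 < C 1023 < B 1402.
Counting 2 along gives D (465 Ma); the excerpt puts that inside the Ordovician, 485.4–443.8 Ma.
Next in line is A (619 Ma), and 619 − 465 = 154 Myr.

D, in the Ordovician; 154 million years to A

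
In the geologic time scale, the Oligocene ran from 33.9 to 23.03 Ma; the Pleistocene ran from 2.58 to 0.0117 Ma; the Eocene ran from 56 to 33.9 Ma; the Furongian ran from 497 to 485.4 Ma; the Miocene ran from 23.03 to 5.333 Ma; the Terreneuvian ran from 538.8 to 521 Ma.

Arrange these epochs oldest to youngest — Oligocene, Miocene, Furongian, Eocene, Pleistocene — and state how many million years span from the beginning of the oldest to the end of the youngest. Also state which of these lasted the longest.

Furongian, Eocene, Oligocene, Miocene, Pleistocene; total span 496.9883 Myr; longest is Eocene

Start ages (Ma): Furongian 497, Eocene 56, Oligocene 33.9, Miocene 23.03, Pleistocene 2.58.
Ordered oldest to youngest: Furongian, Eocene, Oligocene, Miocene, Pleistocene.
Span = 497 − 0.0117 = 496.9883 Myr.
Durations: Miocene 17.697, Pleistocene 2.5683, Oligocene 10.87, Eocene 22.1, Furongian 11.6 → longest is Eocene (22.1 Myr).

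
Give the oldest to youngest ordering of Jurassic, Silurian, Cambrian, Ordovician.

Cambrian, then Ordovician, then Silurian, then Jurassic

Era membership (oldest first within each) — Paleozoic: Cambrian, Ordovician, Silurian; Mesozoic: Jurassic. Paleozoic precedes Mesozoic, which precedes Cenozoic. Concatenating the groups in that era order gives oldest to youngest directly.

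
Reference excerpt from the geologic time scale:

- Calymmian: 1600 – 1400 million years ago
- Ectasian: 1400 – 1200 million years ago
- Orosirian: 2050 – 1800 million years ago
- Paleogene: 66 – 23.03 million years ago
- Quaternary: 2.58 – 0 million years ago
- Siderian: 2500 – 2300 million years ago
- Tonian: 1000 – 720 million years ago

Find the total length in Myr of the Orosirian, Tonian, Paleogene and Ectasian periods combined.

Duration is start − end for each: (2050 − 1800) + (1000 − 720) + (66 − 23.03) + (1400 − 1200).
That is 250 + 280 + 42.97 + 200, which totals 772.97 million years.

772.97 million years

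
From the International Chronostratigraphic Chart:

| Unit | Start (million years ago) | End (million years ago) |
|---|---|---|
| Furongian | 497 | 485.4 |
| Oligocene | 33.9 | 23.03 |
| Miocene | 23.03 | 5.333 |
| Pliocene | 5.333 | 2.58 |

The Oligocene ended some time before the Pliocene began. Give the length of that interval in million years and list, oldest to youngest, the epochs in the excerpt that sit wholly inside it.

The Oligocene closes at 23.03 Ma and the Pliocene opens at 5.333 Ma, so the interval is 23.03 − 5.333 = 17.697 Myr.
An epoch fits inside if it starts at or after 23.03 Ma and ends at or before 5.333 Ma; oldest first that gives Miocene.

17.697 million years; Miocene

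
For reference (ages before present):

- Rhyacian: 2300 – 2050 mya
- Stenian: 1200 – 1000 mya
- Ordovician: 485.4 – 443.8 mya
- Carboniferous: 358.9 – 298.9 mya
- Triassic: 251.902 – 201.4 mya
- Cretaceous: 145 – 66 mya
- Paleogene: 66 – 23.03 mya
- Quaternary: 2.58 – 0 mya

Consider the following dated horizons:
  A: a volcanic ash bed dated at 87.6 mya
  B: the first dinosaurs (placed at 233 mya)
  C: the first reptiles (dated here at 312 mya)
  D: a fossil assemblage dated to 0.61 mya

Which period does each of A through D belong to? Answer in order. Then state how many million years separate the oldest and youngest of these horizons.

A — Cretaceous; B — Triassic; C — Carboniferous; D — Quaternary; span 311.39 million years

Match each age against the start–end ranges in the excerpt: A = 87.6 Ma → Cretaceous (145–66); B = 233 Ma → Triassic (251.902–201.4); C = 312 Ma → Carboniferous (358.9–298.9); D = 0.61 Ma → Quaternary (2.58–0).
The largest age is 312 Ma and the smallest is 0.61 Ma; their difference is 311.39 Myr.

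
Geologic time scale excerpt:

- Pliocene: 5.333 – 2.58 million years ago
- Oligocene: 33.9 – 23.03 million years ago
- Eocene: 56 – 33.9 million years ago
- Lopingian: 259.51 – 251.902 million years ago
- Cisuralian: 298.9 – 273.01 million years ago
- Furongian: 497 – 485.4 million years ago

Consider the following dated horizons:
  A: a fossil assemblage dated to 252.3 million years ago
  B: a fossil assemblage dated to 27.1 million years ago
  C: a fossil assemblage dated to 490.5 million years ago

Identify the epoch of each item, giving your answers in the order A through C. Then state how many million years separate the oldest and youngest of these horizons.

A — Lopingian; B — Oligocene; C — Furongian; span 463.4 million years

Match each age against the start–end ranges in the excerpt: A = 252.3 Ma → Lopingian (259.51–251.902); B = 27.1 Ma → Oligocene (33.9–23.03); C = 490.5 Ma → Furongian (497–485.4).
The largest age is 490.5 Ma and the smallest is 27.1 Ma; their difference is 463.4 Myr.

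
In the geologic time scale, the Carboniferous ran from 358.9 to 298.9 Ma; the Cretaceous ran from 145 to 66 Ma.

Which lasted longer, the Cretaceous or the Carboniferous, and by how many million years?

Cretaceous, by 19 million years

Cretaceous: 145 − 66 = 79 Myr.
Carboniferous: 358.9 − 298.9 = 60 Myr.
Difference: 79 − 60 = 19 Myr, so the Cretaceous was longer.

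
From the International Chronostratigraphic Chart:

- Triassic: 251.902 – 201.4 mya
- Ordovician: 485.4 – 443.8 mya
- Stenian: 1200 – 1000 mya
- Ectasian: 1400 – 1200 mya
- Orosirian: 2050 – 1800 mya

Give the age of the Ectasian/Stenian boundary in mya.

1200 mya

The Ectasian ends and the Stenian begins at 1200 mya.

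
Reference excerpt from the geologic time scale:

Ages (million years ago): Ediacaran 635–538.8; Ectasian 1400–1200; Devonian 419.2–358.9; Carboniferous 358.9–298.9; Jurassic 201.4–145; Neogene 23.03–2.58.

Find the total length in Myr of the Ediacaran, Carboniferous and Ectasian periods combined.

356.2 million years

Each duration: Ediacaran = 96.2; Carboniferous = 60; Ectasian = 200.
Sum: 96.2 + 60 + 200 = 356.2 Myr.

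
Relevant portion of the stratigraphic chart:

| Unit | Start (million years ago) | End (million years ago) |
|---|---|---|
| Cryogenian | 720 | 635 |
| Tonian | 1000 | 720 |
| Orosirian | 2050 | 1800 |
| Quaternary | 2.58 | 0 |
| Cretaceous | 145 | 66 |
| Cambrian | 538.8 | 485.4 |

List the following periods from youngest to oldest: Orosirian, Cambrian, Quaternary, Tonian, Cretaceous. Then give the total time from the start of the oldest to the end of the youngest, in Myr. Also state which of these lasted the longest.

Start ages (Ma): Orosirian 2050, Tonian 1000, Cambrian 538.8, Cretaceous 145, Quaternary 2.58.
Ordered youngest to oldest: Quaternary, Cretaceous, Cambrian, Tonian, Orosirian.
Span = 2050 − 0 = 2050 Myr.
Durations: Cambrian 53.4, Quaternary 2.58, Cretaceous 79, Orosirian 250, Tonian 280 → longest is Tonian (280 Myr).

Quaternary, Cretaceous, Cambrian, Tonian, Orosirian; total span 2050 Myr; longest is Tonian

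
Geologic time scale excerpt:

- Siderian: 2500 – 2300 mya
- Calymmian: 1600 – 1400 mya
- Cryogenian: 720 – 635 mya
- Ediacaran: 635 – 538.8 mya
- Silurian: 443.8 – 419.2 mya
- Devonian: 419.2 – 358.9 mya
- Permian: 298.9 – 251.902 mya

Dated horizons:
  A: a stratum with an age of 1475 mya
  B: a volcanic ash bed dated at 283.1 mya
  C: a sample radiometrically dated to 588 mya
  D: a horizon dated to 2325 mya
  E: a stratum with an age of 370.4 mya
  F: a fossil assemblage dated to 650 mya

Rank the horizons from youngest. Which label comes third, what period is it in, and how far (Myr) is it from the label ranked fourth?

C, in the Ediacaran; 62 million years to F

Smaller Ma means younger, so youngest first: B 283.1 < E 370.4 < C 588 < F 650 < A 1475 < D 2325.
Counting 3 along gives C (588 Ma); the excerpt puts that inside the Ediacaran, 635–538.8 Ma.
Next in line is F (650 Ma), and 650 − 588 = 62 Myr.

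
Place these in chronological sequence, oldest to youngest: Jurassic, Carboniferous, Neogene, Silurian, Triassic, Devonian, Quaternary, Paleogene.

Silurian → Devonian → Carboniferous → Triassic → Jurassic → Paleogene → Neogene → Quaternary

Group by era (each group listed oldest first) — Paleozoic: Silurian, Devonian, Carboniferous; Mesozoic: Triassic, Jurassic; Cenozoic: Paleogene, Neogene, Quaternary. The eras run Paleozoic → Mesozoic → Cenozoic. Concatenating the groups in that era order gives oldest to youngest directly.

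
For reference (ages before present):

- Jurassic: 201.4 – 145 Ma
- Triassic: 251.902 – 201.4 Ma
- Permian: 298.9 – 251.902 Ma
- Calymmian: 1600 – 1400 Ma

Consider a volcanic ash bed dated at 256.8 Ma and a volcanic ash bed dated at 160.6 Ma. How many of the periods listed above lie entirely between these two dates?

256.8 Ma sits inside the Permian (298.9–251.902) and 160.6 Ma inside the Jurassic (201.4–145); neither of those is wholly between the two dates.
The listed periods lying completely between them are Triassic — 1 in all.

1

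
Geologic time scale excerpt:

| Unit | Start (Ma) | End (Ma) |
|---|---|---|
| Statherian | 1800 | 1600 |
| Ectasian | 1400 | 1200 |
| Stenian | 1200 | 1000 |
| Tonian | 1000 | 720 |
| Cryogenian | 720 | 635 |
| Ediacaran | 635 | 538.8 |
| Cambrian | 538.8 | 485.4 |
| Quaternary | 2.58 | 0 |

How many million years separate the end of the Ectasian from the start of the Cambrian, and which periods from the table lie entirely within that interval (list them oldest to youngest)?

661.2 million years; Stenian, Tonian, Cryogenian, Ediacaran

End of Ectasian = 1200 Ma; start of Cambrian = 538.8 Ma.
Gap = 1200 − 538.8 = 661.2 Myr.
Periods wholly inside 1200–538.8 Ma: Stenian (1200–1000), Tonian (1000–720), Cryogenian (720–635), Ediacaran (635–538.8).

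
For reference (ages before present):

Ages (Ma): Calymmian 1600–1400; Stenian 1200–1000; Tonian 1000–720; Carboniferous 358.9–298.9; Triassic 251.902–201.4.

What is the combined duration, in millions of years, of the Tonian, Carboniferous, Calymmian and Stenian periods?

Each duration: Tonian = 280; Carboniferous = 60; Calymmian = 200; Stenian = 200.
Sum: 280 + 60 + 200 + 200 = 740 Myr.

740 million years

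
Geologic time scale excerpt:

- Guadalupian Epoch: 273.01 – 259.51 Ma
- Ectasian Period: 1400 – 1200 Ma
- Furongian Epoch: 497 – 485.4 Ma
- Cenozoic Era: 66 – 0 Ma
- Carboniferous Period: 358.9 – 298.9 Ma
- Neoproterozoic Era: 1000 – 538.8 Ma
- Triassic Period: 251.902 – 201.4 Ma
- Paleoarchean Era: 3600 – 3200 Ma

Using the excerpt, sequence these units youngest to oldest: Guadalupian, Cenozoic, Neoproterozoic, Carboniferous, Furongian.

Cenozoic, Guadalupian, Carboniferous, Furongian, Neoproterozoic

Sorting by start age (ascending Ma, since larger Ma = older): Cenozoic began 66, Guadalupian began 273.01, Carboniferous began 358.9, Furongian began 497, Neoproterozoic began 1000.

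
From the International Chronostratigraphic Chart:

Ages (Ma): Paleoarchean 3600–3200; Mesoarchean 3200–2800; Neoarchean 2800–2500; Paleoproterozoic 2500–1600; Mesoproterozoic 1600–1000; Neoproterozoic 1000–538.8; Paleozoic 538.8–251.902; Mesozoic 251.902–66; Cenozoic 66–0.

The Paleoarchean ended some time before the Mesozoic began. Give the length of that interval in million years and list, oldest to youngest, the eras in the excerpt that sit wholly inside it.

2948.098 million years; Mesoarchean, Neoarchean, Paleoproterozoic, Mesoproterozoic, Neoproterozoic, Paleozoic

The Paleoarchean closes at 3200 Ma and the Mesozoic opens at 251.902 Ma, so the interval is 3200 − 251.902 = 2948.098 Myr.
An era fits inside if it starts at or after 3200 Ma and ends at or before 251.902 Ma; oldest first that gives Mesoarchean, Neoarchean, Paleoproterozoic, Mesoproterozoic, Neoproterozoic, Paleozoic.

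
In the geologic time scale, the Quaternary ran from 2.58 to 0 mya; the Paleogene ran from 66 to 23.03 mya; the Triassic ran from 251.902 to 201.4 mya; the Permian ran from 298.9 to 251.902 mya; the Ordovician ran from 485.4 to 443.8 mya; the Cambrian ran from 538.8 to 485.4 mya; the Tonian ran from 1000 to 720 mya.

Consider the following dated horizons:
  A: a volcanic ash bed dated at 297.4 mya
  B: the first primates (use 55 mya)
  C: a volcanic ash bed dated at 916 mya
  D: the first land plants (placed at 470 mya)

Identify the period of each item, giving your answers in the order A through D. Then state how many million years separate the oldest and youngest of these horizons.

A — Permian; B — Paleogene; C — Tonian; D — Ordovician; span 861 million years

A: 297.4 Ma lies in 298.9–251.902 Ma, so Permian.
B: 55 Ma lies in 66–23.03 Ma, so Paleogene.
C: 916 Ma lies in 1000–720 Ma, so Tonian.
D: 470 Ma lies in 485.4–443.8 Ma, so Ordovician.
Oldest = 916 Ma, youngest = 55 Ma → span 861 Myr.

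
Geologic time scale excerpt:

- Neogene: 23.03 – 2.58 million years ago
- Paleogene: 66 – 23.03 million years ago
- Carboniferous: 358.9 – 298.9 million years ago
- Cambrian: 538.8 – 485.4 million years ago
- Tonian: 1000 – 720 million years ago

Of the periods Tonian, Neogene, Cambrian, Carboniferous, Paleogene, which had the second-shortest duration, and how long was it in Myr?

Durations: Tonian 280; Neogene 20.45; Cambrian 53.4; Carboniferous 60; Paleogene 42.97 Myr.
Sorted shortest-first: Neogene (20.45), Paleogene (42.97), Cambrian (53.4), Carboniferous (60), Tonian (280).
The second shortest is Paleogene at 42.97 Myr.

Paleogene, 42.97 million years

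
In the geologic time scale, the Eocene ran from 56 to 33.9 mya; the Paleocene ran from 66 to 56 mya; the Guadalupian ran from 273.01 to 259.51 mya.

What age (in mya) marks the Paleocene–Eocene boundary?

56 mya

The Paleocene ends and the Eocene begins at 56 mya.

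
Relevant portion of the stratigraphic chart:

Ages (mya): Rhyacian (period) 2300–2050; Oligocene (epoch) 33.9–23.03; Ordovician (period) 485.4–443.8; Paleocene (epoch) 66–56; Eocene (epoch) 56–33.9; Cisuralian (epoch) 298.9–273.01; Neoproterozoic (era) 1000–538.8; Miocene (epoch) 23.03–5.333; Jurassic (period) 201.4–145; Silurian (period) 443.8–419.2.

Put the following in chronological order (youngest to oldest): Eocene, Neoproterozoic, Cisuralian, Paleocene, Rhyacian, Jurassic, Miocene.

Sorting by start age (ascending Ma, since larger Ma = older): Miocene start 23.03, Eocene start 56, Paleocene start 66, Jurassic start 201.4, Cisuralian start 298.9, Neoproterozoic start 1000, Rhyacian start 2300.

Miocene, Eocene, Paleocene, Jurassic, Cisuralian, Neoproterozoic, Rhyacian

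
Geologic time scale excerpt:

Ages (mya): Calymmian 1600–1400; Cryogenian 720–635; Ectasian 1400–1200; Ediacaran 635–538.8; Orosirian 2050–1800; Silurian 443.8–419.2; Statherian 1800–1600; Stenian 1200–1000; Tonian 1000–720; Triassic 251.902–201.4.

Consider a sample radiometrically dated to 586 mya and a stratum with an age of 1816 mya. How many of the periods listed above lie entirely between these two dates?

6

1816 Ma sits inside the Orosirian (2050–1800) and 586 Ma inside the Ediacaran (635–538.8); neither of those is wholly between the two dates.
The listed periods lying completely between them are Statherian, Calymmian, Ectasian, Stenian, Tonian, Cryogenian — 6 in all.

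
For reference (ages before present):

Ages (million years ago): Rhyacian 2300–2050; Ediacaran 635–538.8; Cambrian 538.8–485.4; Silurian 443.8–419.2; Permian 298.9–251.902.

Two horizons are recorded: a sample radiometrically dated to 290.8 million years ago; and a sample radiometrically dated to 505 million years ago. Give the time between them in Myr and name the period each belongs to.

214.2 million years apart; the first in the Permian, the second in the Cambrian

Elapsed time: 505 − 290.8 = 214.2 Myr.
290.8 Ma lies within 298.9–251.902 Ma: Permian.
505 Ma lies within 538.8–485.4 Ma: Cambrian.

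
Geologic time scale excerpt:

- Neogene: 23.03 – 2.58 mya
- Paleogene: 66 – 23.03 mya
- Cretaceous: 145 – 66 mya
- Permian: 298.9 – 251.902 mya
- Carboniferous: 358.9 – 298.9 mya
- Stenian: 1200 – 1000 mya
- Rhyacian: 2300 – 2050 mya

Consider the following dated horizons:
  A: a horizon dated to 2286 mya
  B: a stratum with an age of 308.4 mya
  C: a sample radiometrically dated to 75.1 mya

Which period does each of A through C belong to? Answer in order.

A: 2286 Ma lies in 2300–2050 Ma, so Rhyacian.
B: 308.4 Ma lies in 358.9–298.9 Ma, so Carboniferous.
C: 75.1 Ma lies in 145–66 Ma, so Cretaceous.

A — Rhyacian; B — Carboniferous; C — Cretaceous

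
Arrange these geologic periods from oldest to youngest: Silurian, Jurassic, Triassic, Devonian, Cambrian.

Cambrian → Silurian → Devonian → Triassic → Jurassic

Era membership (oldest first within each) — Paleozoic: Cambrian, Silurian, Devonian; Mesozoic: Triassic, Jurassic. Paleozoic precedes Mesozoic, which precedes Cenozoic. Concatenating the groups in that era order gives oldest to youngest directly.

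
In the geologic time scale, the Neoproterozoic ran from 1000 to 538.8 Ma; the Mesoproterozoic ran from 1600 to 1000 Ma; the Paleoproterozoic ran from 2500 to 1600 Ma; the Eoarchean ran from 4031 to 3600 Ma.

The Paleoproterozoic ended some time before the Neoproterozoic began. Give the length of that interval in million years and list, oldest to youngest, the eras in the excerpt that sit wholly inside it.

600 million years; Mesoproterozoic

The Paleoproterozoic closes at 1600 Ma and the Neoproterozoic opens at 1000 Ma, so the interval is 1600 − 1000 = 600 Myr.
An era fits inside if it starts at or after 1600 Ma and ends at or before 1000 Ma; oldest first that gives Mesoproterozoic.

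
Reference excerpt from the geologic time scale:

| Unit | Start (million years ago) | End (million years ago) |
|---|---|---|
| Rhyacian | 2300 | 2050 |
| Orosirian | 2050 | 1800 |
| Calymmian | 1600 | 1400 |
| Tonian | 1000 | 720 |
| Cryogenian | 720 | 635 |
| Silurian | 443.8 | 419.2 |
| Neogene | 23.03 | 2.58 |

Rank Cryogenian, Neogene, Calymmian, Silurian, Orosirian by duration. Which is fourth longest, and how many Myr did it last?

Silurian, 24.6 million years

Durations: Cryogenian 85; Neogene 20.45; Calymmian 200; Silurian 24.6; Orosirian 250 Myr.
Sorted longest-first: Orosirian (250), Calymmian (200), Cryogenian (85), Silurian (24.6), Neogene (20.45).
The fourth longest is Silurian at 24.6 Myr.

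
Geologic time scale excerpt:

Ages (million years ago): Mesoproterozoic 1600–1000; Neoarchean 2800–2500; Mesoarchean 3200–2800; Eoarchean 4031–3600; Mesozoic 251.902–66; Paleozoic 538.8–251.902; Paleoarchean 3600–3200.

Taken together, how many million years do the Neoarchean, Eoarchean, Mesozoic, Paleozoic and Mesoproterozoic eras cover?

1803.8 million years

Duration is start − end for each: (2800 − 2500) + (4031 − 3600) + (251.902 − 66) + (538.8 − 251.902) + (1600 − 1000).
That is 300 + 431 + 185.902 + 286.898 + 600, which totals 1803.8 million years.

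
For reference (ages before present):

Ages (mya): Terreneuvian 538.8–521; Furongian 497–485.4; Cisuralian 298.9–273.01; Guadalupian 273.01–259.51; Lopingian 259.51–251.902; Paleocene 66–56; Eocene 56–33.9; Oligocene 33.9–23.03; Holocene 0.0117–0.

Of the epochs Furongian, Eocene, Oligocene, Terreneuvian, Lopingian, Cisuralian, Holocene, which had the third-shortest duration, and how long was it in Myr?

Start − end for each: Furongian 497 − 485.4 = 11.6; Eocene 56 − 33.9 = 22.1; Oligocene 33.9 − 23.03 = 10.87; Terreneuvian 538.8 − 521 = 17.8; Lopingian 259.51 − 251.902 = 7.608; Cisuralian 298.9 − 273.01 = 25.89; Holocene 0.0117 − 0 = 0.0117.
Ranking these from shortest: Holocene < Lopingian < Oligocene < Furongian < Terreneuvian < Eocene < Cisuralian.
Position 3 in that ranking is Oligocene, which lasted 10.87 Myr.

Oligocene, 10.87 million years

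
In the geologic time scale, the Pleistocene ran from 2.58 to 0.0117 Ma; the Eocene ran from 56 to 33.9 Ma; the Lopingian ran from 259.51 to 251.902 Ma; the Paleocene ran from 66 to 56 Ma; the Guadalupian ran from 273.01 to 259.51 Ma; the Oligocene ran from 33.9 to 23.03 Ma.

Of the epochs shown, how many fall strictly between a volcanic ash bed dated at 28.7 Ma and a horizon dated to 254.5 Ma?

2

The older date is 254.5 Ma and the younger is 28.7 Ma.
Epochs with start < 254.5 and end > 28.7 Ma: Paleocene (66–56), Eocene (56–33.9).
That is 2 complete epochs.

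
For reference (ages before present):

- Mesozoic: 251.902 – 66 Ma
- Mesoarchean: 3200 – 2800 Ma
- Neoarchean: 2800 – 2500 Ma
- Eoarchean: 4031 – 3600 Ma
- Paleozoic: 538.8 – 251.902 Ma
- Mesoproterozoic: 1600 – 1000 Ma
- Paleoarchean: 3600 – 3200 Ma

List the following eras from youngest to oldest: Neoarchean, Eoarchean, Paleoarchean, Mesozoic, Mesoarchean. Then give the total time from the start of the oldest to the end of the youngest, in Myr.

From the excerpt: Neoarchean 2800–2500; Eoarchean 4031–3600; Paleoarchean 3600–3200; Mesozoic 251.902–66; Mesoarchean 3200–2800 (Ma).
Larger Ma is earlier, so the oldest is Eoarchean and the youngest is Mesozoic; youngest to oldest: Mesozoic, Neoarchean, Mesoarchean, Paleoarchean, Eoarchean.
Oldest start 4031 minus youngest end 66 gives 3965 Myr overall.

Mesozoic → Neoarchean → Mesoarchean → Paleoarchean → Eoarchean; total span 3965 Myr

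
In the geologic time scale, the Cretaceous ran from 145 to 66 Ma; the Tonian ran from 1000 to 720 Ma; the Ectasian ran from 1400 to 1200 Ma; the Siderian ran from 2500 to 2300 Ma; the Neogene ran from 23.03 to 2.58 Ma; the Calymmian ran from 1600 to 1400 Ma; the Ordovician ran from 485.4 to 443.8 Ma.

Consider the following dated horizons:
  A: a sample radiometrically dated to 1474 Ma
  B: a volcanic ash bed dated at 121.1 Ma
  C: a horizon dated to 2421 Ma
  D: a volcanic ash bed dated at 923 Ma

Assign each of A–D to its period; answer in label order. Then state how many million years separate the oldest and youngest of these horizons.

A — Calymmian; B — Cretaceous; C — Siderian; D — Tonian; span 2299.9 million years

A: 1474 Ma lies in 1600–1400 Ma, so Calymmian.
B: 121.1 Ma lies in 145–66 Ma, so Cretaceous.
C: 2421 Ma lies in 2500–2300 Ma, so Siderian.
D: 923 Ma lies in 1000–720 Ma, so Tonian.
Oldest = 2421 Ma, youngest = 121.1 Ma → span 2299.9 Myr.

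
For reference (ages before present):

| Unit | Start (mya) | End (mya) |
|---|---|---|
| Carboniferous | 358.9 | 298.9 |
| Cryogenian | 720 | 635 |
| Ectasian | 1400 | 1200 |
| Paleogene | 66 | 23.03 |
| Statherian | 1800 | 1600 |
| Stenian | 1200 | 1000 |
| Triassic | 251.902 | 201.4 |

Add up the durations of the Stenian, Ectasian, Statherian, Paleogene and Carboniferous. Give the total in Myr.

Duration is start − end for each: (1200 − 1000) + (1400 − 1200) + (1800 − 1600) + (66 − 23.03) + (358.9 − 298.9).
That is 200 + 200 + 200 + 42.97 + 60, which totals 702.97 million years.

702.97 million years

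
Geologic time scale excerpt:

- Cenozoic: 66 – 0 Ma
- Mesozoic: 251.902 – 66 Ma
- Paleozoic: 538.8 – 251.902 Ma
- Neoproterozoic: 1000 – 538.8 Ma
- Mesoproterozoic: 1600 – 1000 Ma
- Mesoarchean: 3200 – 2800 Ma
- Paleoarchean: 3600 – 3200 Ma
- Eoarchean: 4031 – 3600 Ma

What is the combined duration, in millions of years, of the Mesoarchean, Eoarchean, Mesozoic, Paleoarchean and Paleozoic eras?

Duration is start − end for each: (3200 − 2800) + (4031 − 3600) + (251.902 − 66) + (3600 − 3200) + (538.8 − 251.902).
That is 400 + 431 + 185.902 + 400 + 286.898, which totals 1703.8 million years.

1703.8 million years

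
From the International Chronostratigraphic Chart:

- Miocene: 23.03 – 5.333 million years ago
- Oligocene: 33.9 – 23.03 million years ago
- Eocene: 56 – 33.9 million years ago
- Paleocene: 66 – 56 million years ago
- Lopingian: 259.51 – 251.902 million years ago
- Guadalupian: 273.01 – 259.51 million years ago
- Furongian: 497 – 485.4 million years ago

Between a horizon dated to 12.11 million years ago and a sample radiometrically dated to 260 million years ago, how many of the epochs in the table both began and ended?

260 Ma sits inside the Guadalupian (273.01–259.51) and 12.11 Ma inside the Miocene (23.03–5.333); neither of those is wholly between the two dates.
The listed epochs lying completely between them are Lopingian, Paleocene, Eocene, Oligocene — 4 in all.

4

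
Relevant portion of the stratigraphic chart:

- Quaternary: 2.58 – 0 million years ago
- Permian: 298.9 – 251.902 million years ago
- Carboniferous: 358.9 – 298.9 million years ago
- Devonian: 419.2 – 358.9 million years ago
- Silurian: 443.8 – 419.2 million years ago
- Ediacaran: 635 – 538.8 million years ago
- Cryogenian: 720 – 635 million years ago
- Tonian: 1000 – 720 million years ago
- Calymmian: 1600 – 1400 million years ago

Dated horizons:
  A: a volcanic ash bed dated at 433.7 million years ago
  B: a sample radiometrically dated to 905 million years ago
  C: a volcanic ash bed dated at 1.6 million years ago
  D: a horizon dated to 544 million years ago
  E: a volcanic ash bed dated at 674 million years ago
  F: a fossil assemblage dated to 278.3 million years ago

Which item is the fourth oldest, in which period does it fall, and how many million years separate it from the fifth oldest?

Larger Ma means older, so oldest first: B 905 > E 674 > D 544 > A 433.7 > F 278.3 > C 1.6.
Counting 4 along gives A (433.7 Ma); the excerpt puts that inside the Silurian, 443.8–419.2 Ma.
Next in line is F (278.3 Ma), and 433.7 − 278.3 = 155.4 Myr.

A, in the Silurian; 155.4 million years to F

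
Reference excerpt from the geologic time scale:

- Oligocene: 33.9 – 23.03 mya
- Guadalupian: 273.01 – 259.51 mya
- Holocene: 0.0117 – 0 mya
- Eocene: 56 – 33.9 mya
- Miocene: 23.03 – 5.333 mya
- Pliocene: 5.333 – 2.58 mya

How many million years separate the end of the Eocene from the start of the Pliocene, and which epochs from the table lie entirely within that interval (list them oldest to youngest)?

End of Eocene = 33.9 Ma; start of Pliocene = 5.333 Ma.
Gap = 33.9 − 5.333 = 28.567 Myr.
Epochs wholly inside 33.9–5.333 Ma: Oligocene (33.9–23.03), Miocene (23.03–5.333).

28.567 million years; Oligocene, Miocene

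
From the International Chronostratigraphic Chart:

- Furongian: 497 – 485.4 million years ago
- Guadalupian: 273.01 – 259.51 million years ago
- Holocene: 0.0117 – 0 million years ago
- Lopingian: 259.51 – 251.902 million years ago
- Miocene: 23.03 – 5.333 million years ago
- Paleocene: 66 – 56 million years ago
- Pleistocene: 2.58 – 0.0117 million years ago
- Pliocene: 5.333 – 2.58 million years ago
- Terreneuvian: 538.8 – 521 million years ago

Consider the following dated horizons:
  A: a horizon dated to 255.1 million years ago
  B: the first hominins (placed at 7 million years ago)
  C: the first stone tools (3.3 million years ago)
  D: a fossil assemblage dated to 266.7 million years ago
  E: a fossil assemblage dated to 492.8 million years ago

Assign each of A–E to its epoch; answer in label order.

Match each age against the start–end ranges in the excerpt: A = 255.1 Ma → Lopingian (259.51–251.902); B = 7 Ma → Miocene (23.03–5.333); C = 3.3 Ma → Pliocene (5.333–2.58); D = 266.7 Ma → Guadalupian (273.01–259.51); E = 492.8 Ma → Furongian (497–485.4).

A — Lopingian; B — Miocene; C — Pliocene; D — Guadalupian; E — Furongian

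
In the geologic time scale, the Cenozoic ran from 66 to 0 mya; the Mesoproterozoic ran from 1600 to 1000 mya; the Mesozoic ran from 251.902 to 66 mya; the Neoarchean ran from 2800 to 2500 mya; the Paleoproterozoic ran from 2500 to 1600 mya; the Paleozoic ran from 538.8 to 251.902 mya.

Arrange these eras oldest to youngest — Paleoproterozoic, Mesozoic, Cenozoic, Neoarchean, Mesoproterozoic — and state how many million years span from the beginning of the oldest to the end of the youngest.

Neoarchean → Paleoproterozoic → Mesoproterozoic → Mesozoic → Cenozoic; total span 2800 Myr

From the excerpt: Paleoproterozoic 2500–1600; Mesozoic 251.902–66; Cenozoic 66–0; Neoarchean 2800–2500; Mesoproterozoic 1600–1000 (Ma).
Larger Ma is earlier, so the oldest is Neoarchean and the youngest is Cenozoic; oldest to youngest: Neoarchean, Paleoproterozoic, Mesoproterozoic, Mesozoic, Cenozoic.
Oldest start 2800 minus youngest end 0 gives 2800 Myr overall.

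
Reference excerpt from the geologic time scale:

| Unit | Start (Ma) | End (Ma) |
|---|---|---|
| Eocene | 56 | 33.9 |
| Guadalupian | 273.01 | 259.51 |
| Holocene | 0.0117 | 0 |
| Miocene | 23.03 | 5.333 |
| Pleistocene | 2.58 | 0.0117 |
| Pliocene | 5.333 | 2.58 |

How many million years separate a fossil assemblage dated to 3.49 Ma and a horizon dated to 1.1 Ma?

3.49 − 1.1 = 2.39 million years.

2.39 million years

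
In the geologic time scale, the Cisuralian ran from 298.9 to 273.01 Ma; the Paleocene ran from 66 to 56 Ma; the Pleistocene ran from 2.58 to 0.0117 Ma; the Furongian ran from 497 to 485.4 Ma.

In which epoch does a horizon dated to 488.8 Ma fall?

488.8 Ma lies between 497 and 485.4 Ma, so it falls in the Furongian.

Furongian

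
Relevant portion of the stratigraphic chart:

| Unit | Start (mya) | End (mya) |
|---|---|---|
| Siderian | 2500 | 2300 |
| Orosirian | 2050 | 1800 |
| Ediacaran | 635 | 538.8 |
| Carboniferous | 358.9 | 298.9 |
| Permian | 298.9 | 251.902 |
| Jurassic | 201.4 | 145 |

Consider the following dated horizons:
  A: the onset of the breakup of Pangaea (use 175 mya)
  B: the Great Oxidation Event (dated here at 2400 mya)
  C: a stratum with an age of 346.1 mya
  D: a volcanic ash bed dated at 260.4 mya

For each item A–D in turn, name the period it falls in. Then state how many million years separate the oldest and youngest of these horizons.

A: 175 Ma lies in 201.4–145 Ma, so Jurassic.
B: 2400 Ma lies in 2500–2300 Ma, so Siderian.
C: 346.1 Ma lies in 358.9–298.9 Ma, so Carboniferous.
D: 260.4 Ma lies in 298.9–251.902 Ma, so Permian.
Oldest = 2400 Ma, youngest = 175 Ma → span 2225 Myr.

A — Jurassic; B — Siderian; C — Carboniferous; D — Permian; span 2225 million years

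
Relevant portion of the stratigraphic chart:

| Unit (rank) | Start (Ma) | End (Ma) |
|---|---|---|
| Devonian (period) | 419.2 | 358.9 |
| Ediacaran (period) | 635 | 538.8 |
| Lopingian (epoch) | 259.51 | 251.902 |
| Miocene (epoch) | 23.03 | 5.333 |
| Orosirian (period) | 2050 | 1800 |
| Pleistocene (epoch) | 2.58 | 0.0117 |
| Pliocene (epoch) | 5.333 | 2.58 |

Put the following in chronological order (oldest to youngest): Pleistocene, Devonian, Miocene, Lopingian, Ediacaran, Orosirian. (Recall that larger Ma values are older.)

Read off each span (Ma): Pleistocene 2.58–0.0117; Devonian 419.2–358.9; Miocene 23.03–5.333; Lopingian 259.51–251.902; Ediacaran 635–538.8; Orosirian 2050–1800.
Larger Ma is older, so oldest→youngest is Orosirian, Ediacaran, Devonian, Lopingian, Miocene, Pleistocene.

Orosirian, then Ediacaran, then Devonian, then Lopingian, then Miocene, then Pleistocene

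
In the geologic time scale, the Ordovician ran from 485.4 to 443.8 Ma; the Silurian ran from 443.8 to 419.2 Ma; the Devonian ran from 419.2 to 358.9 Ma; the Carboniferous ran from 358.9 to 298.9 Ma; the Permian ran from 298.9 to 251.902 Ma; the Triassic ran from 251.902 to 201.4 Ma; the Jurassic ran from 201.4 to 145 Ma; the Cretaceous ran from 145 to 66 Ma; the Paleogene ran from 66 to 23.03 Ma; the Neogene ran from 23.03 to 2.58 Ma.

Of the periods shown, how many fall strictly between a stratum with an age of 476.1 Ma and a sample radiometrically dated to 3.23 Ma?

8

476.1 Ma sits inside the Ordovician (485.4–443.8) and 3.23 Ma inside the Neogene (23.03–2.58); neither of those is wholly between the two dates.
The listed periods lying completely between them are Silurian, Devonian, Carboniferous, Permian, Triassic, Jurassic, Cretaceous, Paleogene — 8 in all.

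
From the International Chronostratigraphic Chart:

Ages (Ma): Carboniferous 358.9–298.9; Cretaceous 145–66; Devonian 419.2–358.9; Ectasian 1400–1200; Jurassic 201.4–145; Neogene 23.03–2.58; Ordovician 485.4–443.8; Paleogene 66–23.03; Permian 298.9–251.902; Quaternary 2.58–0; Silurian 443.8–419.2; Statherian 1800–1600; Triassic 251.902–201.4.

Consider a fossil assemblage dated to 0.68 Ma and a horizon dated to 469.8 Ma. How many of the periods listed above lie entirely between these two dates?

9

469.8 Ma sits inside the Ordovician (485.4–443.8) and 0.68 Ma inside the Quaternary (2.58–0); neither of those is wholly between the two dates.
The listed periods lying completely between them are Silurian, Devonian, Carboniferous, Permian, Triassic, Jurassic, Cretaceous, Paleogene, Neogene — 9 in all.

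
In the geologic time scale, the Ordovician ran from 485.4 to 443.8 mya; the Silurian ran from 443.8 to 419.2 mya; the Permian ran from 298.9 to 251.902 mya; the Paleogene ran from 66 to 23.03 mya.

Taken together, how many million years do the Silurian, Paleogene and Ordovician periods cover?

109.17 million years

Each duration: Silurian = 24.6; Paleogene = 42.97; Ordovician = 41.6.
Sum: 24.6 + 42.97 + 41.6 = 109.17 Myr.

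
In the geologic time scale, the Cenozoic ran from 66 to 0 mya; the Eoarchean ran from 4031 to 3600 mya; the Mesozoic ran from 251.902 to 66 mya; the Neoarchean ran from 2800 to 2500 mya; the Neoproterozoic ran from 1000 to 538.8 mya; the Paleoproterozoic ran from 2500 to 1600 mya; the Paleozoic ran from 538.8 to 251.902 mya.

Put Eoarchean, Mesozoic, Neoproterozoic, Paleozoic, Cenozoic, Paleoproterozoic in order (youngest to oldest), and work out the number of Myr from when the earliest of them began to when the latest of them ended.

From the excerpt: Eoarchean 4031–3600; Mesozoic 251.902–66; Neoproterozoic 1000–538.8; Paleozoic 538.8–251.902; Cenozoic 66–0; Paleoproterozoic 2500–1600 (Ma).
Larger Ma is earlier, so the oldest is Eoarchean and the youngest is Cenozoic; youngest to oldest: Cenozoic, Mesozoic, Paleozoic, Neoproterozoic, Paleoproterozoic, Eoarchean.
Oldest start 4031 minus youngest end 0 gives 4031 Myr overall.

Cenozoic → Mesozoic → Paleozoic → Neoproterozoic → Paleoproterozoic → Eoarchean; total span 4031 Myr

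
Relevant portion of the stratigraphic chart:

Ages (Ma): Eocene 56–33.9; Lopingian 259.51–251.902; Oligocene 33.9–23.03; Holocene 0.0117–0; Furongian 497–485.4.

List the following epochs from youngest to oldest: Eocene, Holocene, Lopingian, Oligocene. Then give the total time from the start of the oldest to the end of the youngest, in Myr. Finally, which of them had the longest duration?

From the excerpt: Eocene 56–33.9; Holocene 0.0117–0; Lopingian 259.51–251.902; Oligocene 33.9–23.03 (Ma).
Larger Ma is earlier, so the oldest is Lopingian and the youngest is Holocene; youngest to oldest: Holocene, Oligocene, Eocene, Lopingian.
Oldest start 259.51 minus youngest end 0 gives 259.51 Myr overall.
Individual lengths (start − end): Lopingian 7.608; Oligocene 10.87; Holocene 0.0117; Eocene 22.1. The largest is Eocene at 22.1 Myr.

Holocene, Oligocene, Eocene, Lopingian; total span 259.51 Myr; longest is Eocene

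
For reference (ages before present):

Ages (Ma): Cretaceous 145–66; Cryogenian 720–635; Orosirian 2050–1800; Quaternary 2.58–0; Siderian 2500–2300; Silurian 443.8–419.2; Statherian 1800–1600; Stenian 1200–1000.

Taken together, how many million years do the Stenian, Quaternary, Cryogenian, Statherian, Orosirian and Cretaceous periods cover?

816.58 million years

Each duration: Stenian = 200; Quaternary = 2.58; Cryogenian = 85; Statherian = 200; Orosirian = 250; Cretaceous = 79.
Sum: 200 + 2.58 + 85 + 200 + 250 + 79 = 816.58 Myr.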